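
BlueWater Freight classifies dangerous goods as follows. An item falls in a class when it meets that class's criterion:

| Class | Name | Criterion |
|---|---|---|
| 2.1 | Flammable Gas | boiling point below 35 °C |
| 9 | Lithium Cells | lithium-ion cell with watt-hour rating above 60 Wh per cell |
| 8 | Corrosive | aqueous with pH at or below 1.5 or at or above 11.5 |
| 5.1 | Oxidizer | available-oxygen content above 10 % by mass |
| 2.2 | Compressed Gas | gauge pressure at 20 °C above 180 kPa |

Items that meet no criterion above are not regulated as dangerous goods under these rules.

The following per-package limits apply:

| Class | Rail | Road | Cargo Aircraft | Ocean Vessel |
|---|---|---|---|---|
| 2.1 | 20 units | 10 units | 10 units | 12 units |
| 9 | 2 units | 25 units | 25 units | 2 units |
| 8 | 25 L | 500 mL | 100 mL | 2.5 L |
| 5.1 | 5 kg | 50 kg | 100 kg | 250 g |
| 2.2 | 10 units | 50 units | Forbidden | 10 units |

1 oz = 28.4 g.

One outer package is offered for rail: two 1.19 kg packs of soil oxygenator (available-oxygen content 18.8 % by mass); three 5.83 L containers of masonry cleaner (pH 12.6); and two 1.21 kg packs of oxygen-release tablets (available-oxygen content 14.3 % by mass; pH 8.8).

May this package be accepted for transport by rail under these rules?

Soil oxygenator: available-oxygen content 18.8 % by mass > 10 % by mass → Class 5.1 (Oxidizer).
The masonry cleaner has pH 12.6, which is ≥ 11.5, so it is Class 8 (Corrosive).
Oxygen-release tablets: available-oxygen content 14.3 % by mass > 10 % by mass → Class 5.1 (Oxidizer).
Total Class 5.1: (two 1.19 kg packs = 2.38 kg) + (two 1.21 kg packs = 2.42 kg) = 4.8 kg.
4.8 kg ≤ 5 kg (rail limit, Class 5.1) — within limit.
Class 8 quantity: three 5.83 L containers = 17.49 L.
17.49 L ≤ 25 L (rail limit, Class 8) — within limit.
Every hazard class is within its rail limit and no segregation rule is violated.

Yes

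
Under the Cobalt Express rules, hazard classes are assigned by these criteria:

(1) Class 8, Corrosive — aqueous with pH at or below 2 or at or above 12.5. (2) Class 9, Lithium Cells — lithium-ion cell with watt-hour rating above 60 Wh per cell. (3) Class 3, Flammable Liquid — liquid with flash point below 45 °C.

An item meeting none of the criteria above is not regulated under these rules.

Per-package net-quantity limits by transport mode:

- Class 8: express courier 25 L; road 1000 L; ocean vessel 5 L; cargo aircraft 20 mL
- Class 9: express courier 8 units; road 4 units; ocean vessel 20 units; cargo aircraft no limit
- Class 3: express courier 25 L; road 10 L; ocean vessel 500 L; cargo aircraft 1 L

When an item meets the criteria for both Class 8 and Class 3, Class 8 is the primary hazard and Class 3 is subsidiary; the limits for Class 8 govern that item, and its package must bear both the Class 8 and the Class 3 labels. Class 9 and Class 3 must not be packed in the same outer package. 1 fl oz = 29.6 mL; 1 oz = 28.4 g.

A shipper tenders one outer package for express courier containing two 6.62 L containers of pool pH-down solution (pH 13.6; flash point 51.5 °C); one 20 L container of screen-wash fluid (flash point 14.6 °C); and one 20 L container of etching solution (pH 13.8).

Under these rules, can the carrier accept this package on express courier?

The pool pH-down solution has pH 13.6, which is ≥ 12.5, so it is Class 8 (Corrosive).
With flash point 14.6 °C (< 45 °C), the screen-wash fluid falls in Class 3.
Etching solution: pH 13.8 ≥ 12.5 → Class 8 (Corrosive).
Class 8 net quantity: (two 6.62 L containers = 13.24 L) + 20 L = 33.24 L.
33.24 L exceeds the express courier limit of 25 L for Class 8.
Class 3 quantity: 20 L.
20 L ≤ 25 L (express courier limit, Class 3) — within limit.
The segregation rule (Class 9 with Class 3) does not apply to Class 8 with Class 3.

No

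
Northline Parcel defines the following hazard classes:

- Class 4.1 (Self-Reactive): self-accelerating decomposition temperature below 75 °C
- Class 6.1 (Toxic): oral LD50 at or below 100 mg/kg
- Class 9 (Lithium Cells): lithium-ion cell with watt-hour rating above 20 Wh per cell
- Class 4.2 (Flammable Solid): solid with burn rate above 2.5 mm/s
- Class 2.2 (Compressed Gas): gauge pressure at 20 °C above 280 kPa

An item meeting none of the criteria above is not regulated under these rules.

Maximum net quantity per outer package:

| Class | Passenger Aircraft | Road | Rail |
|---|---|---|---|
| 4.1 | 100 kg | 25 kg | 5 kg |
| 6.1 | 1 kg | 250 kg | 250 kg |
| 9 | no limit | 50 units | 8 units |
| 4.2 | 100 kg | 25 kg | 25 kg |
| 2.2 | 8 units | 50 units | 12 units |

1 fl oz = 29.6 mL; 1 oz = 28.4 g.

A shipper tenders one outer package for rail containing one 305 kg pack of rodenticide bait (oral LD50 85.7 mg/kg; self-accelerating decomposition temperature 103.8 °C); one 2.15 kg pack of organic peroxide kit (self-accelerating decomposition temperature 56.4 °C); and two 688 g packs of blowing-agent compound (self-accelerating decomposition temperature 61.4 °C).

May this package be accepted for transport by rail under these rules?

No

Oral LD50 85.7 mg/kg meets the Class 6.1 criterion (Toxic), so the rodenticide bait is Class 6.1.
Self-accelerating decomposition temperature 56.4 °C meets the Class 4.1 criterion (Self-Reactive), so the organic peroxide kit is Class 4.1.
With self-accelerating decomposition temperature 61.4 °C (< 75 °C), the blowing-agent compound falls in Class 4.1.
Total Class 4.1: 2.15 kg + (two 688 g packs = 1.376 kg) = 3.526 kg.
3.526 kg is within the rail limit of 5 kg for Class 4.1.
Class 6.1 quantity: 305 kg.
305 kg exceeds the rail limit of 250 kg for Class 6.1.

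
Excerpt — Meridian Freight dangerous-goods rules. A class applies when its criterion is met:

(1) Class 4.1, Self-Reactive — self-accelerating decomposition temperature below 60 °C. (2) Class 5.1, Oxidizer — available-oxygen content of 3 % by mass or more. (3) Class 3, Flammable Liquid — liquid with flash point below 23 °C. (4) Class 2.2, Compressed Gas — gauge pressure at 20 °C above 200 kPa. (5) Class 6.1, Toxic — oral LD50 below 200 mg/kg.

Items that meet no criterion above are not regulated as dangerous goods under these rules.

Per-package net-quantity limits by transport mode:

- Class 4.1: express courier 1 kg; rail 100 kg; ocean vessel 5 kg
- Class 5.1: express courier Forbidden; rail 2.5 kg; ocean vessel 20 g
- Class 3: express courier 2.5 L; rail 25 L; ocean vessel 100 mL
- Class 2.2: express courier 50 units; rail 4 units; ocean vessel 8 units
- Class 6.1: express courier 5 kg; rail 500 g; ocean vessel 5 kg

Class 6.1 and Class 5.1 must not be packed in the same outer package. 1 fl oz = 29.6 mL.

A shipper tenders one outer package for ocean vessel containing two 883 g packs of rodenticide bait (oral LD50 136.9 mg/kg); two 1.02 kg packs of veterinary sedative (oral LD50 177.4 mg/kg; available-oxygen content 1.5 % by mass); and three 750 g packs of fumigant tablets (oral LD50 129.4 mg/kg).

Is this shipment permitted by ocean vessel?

Oral LD50 136.9 mg/kg meets the Class 6.1 criterion (Toxic), so the rodenticide bait is Class 6.1.
The veterinary sedative has oral LD50 177.4 mg/kg, which is < 200 mg/kg, so it is Class 6.1 (Toxic).
The fumigant tablets have oral LD50 129.4 mg/kg, which is < 200 mg/kg, so they are Class 6.1 (Toxic).
Class 6.1 net quantity: (two 883 g packs = 1.766 kg) + (two 1.02 kg packs = 2.04 kg) + (three 750 g packs = 2.25 kg) = 6.056 kg.
6.056 kg > 5 kg (ocean vessel limit, Class 6.1) — over the limit.

No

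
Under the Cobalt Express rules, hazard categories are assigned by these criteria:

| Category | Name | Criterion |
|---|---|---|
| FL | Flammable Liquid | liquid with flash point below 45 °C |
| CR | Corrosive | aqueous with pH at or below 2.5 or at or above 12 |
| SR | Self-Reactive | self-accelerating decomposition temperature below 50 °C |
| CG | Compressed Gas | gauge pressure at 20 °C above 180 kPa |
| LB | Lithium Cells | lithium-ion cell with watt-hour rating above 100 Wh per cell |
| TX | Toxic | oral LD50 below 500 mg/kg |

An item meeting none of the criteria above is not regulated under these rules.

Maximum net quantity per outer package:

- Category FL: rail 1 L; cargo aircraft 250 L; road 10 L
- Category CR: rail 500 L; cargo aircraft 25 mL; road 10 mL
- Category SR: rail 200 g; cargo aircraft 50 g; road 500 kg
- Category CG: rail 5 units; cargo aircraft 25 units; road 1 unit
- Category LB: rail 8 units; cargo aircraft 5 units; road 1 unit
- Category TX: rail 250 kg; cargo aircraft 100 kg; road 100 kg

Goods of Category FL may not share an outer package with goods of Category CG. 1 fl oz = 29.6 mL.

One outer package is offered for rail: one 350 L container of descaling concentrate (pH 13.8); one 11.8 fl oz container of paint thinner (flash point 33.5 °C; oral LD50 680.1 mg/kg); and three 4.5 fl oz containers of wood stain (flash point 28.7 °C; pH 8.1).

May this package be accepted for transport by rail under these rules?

pH 13.8 meets the Category CR criterion (Corrosive), so the descaling concentrate is Category CR.
Flash point 33.5 °C meets the Category FL criterion (Flammable Liquid), so the paint thinner is Category FL.
The wood stain has flash point 28.7 °C, which is < 45 °C, so it is Category FL (Flammable Liquid).
Category FL net quantity: (one 11.8 fl oz container = 349.28 mL) + (three 4.5 fl oz containers = 399.6 mL) = 748.88 mL.
That is within the Category FL rail limit of 1 L.
Category CR quantity: 350 L.
350 L is within the rail limit of 500 L for Category CR.
The segregation rule (Category FL with Category CG) does not apply to Category FL with Category CR.
Every hazard category is within its rail limit and no segregation rule is violated.

Yes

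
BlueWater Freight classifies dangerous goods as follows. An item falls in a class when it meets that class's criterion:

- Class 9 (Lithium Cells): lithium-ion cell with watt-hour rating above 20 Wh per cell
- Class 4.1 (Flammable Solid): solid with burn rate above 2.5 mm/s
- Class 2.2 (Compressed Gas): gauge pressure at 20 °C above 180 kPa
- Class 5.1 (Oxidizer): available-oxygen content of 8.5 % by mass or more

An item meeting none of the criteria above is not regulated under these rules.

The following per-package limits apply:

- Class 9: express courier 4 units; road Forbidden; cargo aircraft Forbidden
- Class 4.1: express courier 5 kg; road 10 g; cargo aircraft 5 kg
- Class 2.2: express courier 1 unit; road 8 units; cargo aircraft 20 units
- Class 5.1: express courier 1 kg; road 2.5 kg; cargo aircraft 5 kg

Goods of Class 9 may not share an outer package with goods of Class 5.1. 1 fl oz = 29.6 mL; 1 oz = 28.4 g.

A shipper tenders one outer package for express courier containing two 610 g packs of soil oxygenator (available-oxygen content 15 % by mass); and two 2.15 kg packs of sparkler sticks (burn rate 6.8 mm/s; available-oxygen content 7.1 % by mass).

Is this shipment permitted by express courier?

Soil oxygenator: available-oxygen content 15 % by mass ≥ 8.5 % by mass → Class 5.1 (Oxidizer).
With burn rate 6.8 mm/s (> 2.5 mm/s), the sparkler sticks fall in Class 4.1.
Class 5.1 quantity: two 610 g packs = 1.22 kg.
1.22 kg exceeds the express courier limit of 1 kg for Class 5.1.
Class 4.1 quantity: two 2.15 kg packs = 4.3 kg.
That is within the Class 4.1 express courier limit of 5 kg.
The segregation rule (Class 9 with Class 5.1) does not apply to Class 5.1 with Class 4.1.

No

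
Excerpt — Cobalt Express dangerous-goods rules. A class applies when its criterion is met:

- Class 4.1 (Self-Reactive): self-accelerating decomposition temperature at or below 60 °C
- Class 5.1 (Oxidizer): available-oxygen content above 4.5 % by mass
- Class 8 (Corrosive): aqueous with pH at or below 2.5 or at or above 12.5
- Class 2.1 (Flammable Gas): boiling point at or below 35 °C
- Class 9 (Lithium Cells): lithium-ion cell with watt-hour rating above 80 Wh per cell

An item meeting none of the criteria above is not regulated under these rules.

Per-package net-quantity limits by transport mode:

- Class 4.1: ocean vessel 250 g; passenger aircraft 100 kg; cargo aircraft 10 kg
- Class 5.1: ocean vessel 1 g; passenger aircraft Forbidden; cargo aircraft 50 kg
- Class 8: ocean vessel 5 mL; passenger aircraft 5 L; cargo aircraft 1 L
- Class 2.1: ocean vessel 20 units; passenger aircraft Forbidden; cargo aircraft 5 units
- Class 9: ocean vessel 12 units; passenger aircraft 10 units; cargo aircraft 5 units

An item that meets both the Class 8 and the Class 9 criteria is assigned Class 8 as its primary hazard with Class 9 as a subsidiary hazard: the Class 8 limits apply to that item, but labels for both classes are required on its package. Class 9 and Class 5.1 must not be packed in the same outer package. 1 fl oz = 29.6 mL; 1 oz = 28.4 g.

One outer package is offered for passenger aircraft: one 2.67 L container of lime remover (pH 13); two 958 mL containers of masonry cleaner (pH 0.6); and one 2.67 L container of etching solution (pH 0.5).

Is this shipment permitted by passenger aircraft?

With pH 13 (≥ 12.5), the lime remover falls in Class 8.
Masonry cleaner: pH 0.6 ≤ 2.5 → Class 8 (Corrosive).
With pH 0.5 (≤ 2.5), the etching solution falls in Class 8.
Total Class 8: 2.67 L + (two 958 mL containers = 1.916 L) + 2.67 L = 7.256 L.
7.256 L exceeds the passenger aircraft limit of 5 L for Class 8.

No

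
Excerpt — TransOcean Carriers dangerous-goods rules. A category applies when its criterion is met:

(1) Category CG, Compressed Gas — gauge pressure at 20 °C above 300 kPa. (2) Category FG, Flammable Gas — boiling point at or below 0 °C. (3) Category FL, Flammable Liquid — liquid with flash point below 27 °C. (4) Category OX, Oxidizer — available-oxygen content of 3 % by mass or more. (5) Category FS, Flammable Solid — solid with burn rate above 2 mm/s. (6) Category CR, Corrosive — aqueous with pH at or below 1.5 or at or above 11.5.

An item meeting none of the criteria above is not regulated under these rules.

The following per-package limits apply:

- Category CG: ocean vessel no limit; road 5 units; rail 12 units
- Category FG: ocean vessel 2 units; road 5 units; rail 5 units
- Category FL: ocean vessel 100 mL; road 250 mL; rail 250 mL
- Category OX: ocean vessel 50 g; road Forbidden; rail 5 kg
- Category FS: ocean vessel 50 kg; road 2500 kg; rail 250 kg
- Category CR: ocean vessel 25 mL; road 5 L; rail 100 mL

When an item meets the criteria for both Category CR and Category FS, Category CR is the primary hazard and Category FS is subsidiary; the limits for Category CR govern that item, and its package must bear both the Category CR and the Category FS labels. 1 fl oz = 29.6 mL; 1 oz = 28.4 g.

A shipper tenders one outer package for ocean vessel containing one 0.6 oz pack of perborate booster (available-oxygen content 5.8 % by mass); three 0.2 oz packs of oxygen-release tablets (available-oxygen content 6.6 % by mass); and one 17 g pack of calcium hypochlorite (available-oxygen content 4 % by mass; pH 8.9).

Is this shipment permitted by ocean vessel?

No

Available-oxygen content 5.8 % by mass meets the Category OX criterion (Oxidizer), so the perborate booster is Category OX.
Available-oxygen content 6.6 % by mass meets the Category OX criterion (Oxidizer), so the oxygen-release tablets are Category OX.
The calcium hypochlorite has available-oxygen content 4 % by mass, which is ≥ 3 % by mass, so it is Category OX (Oxidizer).
Category OX net quantity: (one 0.6 oz pack = 17.04 g) + (three 0.2 oz packs = 17.04 g) + 17 g = 51.08 g.
That exceeds the Category OX ocean vessel limit of 50 g.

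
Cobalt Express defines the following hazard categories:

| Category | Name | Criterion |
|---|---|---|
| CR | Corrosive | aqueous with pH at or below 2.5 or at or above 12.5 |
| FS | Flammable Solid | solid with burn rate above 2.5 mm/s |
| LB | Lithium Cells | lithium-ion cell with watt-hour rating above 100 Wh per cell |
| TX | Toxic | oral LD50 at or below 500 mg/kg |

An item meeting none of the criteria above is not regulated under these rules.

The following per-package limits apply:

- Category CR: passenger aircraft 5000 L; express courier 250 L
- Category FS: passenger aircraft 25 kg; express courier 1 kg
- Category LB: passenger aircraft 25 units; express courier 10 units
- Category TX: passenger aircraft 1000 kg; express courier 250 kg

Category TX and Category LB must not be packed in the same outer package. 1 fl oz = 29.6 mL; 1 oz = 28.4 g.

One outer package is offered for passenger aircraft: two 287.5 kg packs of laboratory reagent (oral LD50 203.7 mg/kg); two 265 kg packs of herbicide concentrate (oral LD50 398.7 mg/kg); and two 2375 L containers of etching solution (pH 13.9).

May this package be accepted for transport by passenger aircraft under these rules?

With oral LD50 203.7 mg/kg (≤ 500 mg/kg), the laboratory reagent falls in Category TX.
Oral LD50 398.7 mg/kg meets the Category TX criterion (Toxic), so the herbicide concentrate is Category TX.
pH 13.9 meets the Category CR criterion (Corrosive), so the etching solution is Category CR.
Category TX net quantity: (two 287.5 kg packs = 575 kg) + (two 265 kg packs = 530 kg) = 1105 kg.
1105 kg exceeds the passenger aircraft limit of 1000 kg for Category TX.
Category CR quantity: two 2375 L containers = 4750 L.
4750 L is within the passenger aircraft limit of 5000 L for Category CR.
The segregation rule (Category TX with Category LB) does not apply to Category TX with Category CR.

No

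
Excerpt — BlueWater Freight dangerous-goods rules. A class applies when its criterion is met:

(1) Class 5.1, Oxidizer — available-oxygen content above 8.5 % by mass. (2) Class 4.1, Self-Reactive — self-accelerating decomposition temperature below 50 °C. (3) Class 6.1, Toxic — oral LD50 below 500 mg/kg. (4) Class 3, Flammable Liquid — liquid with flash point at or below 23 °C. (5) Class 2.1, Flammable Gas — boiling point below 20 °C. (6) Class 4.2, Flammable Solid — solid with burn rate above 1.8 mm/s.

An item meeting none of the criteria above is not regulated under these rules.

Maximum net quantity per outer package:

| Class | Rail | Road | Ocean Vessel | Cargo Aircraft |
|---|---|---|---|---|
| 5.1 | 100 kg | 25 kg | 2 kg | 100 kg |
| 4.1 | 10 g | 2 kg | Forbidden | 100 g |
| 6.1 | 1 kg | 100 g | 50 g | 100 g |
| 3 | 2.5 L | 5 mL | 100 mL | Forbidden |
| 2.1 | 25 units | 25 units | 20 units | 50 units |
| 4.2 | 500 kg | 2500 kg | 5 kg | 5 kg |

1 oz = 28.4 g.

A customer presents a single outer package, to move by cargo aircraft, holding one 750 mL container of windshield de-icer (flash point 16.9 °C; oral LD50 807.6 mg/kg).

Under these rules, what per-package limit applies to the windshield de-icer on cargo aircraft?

Forbidden

Windshield de-icer: flash point 16.9 °C ≤ 23 °C → Class 3 (Flammable Liquid).
The cargo aircraft limit for Class 3 is Forbidden.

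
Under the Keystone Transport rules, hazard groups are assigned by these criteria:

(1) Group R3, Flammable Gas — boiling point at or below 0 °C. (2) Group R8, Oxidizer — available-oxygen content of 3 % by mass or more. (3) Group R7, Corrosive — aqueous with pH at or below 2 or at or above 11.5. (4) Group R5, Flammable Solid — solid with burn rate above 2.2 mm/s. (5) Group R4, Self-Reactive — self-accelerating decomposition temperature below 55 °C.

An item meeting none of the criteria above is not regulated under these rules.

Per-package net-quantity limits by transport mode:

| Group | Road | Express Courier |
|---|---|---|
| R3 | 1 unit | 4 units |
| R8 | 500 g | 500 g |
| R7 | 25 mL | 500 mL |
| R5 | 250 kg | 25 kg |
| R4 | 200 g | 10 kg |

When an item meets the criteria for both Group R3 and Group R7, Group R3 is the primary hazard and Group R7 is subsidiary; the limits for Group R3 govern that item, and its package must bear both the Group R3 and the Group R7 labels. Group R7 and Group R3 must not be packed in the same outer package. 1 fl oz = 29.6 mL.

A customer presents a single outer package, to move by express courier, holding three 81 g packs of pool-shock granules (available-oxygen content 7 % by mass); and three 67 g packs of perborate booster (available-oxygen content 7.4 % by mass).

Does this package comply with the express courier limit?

The pool-shock granules have available-oxygen content 7 % by mass, which is ≥ 3 % by mass, so they are Group R8 (Oxidizer).
The perborate booster has available-oxygen content 7.4 % by mass, which is ≥ 3 % by mass, so it is Group R8 (Oxidizer).
Total Group R8: (three 81 g packs = 243 g) + (three 67 g packs = 201 g) = 444 g.
444 g is within the express courier limit of 500 g for Group R8.

Yes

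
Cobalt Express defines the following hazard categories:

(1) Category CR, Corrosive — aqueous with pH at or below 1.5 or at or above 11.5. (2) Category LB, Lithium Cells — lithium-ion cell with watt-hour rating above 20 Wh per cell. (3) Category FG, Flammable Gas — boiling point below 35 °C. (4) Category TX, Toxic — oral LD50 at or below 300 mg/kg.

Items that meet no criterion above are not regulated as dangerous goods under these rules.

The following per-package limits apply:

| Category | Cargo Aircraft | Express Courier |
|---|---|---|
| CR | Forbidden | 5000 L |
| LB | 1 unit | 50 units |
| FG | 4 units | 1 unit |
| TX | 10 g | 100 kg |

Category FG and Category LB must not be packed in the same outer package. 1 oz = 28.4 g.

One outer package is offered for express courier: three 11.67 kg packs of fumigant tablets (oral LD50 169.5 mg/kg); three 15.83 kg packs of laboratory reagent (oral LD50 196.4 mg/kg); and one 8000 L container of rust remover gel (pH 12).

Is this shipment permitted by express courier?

Oral LD50 169.5 mg/kg meets the Category TX criterion (Toxic), so the fumigant tablets are Category TX.
With oral LD50 196.4 mg/kg (≤ 300 mg/kg), the laboratory reagent falls in Category TX.
pH 12 meets the Category CR criterion (Corrosive), so the rust remover gel is Category CR.
Total Category TX: (three 11.67 kg packs = 35.01 kg) + (three 15.83 kg packs = 47.49 kg) = 82.5 kg.
82.5 kg is within the express courier limit of 100 kg for Category TX.
Category CR quantity: 8000 L.
8000 L exceeds the express courier limit of 5000 L for Category CR.
The segregation rule (Category FG with Category LB) does not apply to Category TX with Category CR.

No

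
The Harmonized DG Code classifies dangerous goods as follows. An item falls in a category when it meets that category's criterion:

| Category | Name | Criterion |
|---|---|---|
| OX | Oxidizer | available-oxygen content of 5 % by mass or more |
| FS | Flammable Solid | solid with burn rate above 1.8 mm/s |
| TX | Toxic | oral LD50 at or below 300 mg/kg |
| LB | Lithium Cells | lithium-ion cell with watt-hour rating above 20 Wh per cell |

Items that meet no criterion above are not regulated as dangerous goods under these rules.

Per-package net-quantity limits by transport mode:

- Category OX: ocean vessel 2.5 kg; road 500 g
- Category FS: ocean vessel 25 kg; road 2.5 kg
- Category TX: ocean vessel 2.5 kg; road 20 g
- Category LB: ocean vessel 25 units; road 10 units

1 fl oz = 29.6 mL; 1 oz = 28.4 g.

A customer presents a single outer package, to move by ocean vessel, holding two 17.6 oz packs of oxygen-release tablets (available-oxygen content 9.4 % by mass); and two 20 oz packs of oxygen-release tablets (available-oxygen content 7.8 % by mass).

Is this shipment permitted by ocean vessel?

Yes

The oxygen-release tablets have available-oxygen content 9.4 % by mass, which is ≥ 5 % by mass, so they are Category OX (Oxidizer).
Available-oxygen content 7.8 % by mass meets the Category OX criterion (Oxidizer), so the oxygen-release tablets are Category OX.
Category OX net quantity: (two 17.6 oz packs = 999.68 g) + (two 20 oz packs = 1.136 kg) = 2135.68 g.
2135.68 g is within the ocean vessel limit of 2.5 kg for Category OX.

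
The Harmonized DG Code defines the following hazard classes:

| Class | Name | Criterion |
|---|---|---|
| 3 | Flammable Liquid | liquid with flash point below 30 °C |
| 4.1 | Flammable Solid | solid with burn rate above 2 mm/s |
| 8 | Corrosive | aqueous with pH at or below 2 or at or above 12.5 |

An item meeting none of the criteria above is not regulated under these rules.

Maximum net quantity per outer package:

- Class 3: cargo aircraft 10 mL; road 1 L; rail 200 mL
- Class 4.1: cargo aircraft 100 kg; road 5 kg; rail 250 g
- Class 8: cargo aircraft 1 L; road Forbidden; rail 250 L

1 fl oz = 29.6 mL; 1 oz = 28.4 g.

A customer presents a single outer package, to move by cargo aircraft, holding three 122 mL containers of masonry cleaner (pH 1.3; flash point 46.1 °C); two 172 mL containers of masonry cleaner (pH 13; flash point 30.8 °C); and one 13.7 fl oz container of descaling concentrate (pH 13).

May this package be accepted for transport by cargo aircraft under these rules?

The masonry cleaner has pH 1.3, which is ≤ 2, so it is Class 8 (Corrosive).
pH 13 meets the Class 8 criterion (Corrosive), so the masonry cleaner is Class 8.
pH 13 meets the Class 8 criterion (Corrosive), so the descaling concentrate is Class 8.
Total Class 8: (three 122 mL containers = 366 mL) + (two 172 mL containers = 344 mL) + (one 13.7 fl oz container = 405.52 mL) = 1115.52 mL.
1115.52 mL exceeds the cargo aircraft limit of 1 L for Class 8.

No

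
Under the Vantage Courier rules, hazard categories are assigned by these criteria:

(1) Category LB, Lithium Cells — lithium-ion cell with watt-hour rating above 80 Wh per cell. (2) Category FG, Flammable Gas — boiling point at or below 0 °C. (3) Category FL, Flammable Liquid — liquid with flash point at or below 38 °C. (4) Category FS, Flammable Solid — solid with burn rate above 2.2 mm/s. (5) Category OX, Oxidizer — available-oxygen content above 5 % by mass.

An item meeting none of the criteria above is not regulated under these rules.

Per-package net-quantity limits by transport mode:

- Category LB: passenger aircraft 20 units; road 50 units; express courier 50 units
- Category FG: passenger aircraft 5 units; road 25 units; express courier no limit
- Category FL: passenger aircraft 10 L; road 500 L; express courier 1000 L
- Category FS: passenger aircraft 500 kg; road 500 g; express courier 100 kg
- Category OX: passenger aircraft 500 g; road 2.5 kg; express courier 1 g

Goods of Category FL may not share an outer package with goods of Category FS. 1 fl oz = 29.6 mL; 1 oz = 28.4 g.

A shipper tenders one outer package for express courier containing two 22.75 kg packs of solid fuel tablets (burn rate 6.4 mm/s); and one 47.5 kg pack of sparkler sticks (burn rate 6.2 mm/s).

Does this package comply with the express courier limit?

Yes

Burn rate 6.4 mm/s meets the Category FS criterion (Flammable Solid), so the solid fuel tablets are Category FS.
Sparkler sticks: burn rate 6.2 mm/s > 2.2 mm/s → Category FS (Flammable Solid).
Category FS net quantity: (two 22.75 kg packs = 45.5 kg) + 47.5 kg = 93 kg.
93 kg ≤ 100 kg (express courier limit, Category FS) — within limit.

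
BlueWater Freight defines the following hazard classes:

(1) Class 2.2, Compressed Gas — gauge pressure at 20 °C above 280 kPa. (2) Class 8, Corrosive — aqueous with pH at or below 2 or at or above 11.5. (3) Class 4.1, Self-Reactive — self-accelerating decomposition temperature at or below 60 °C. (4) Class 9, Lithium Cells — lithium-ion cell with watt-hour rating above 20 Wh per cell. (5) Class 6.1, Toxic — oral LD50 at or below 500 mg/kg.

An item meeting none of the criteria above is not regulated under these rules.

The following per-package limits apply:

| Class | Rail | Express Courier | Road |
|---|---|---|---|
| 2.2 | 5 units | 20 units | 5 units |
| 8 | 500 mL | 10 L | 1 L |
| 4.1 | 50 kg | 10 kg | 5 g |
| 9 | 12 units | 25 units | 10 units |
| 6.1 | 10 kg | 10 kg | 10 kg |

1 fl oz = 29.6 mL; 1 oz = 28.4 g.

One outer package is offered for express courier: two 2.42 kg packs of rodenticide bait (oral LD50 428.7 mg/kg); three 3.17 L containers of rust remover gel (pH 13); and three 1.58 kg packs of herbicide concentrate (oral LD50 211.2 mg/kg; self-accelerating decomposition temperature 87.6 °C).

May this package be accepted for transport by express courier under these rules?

Yes

Rodenticide bait: oral LD50 428.7 mg/kg ≤ 500 mg/kg → Class 6.1 (Toxic).
pH 13 meets the Class 8 criterion (Corrosive), so the rust remover gel is Class 8.
With oral LD50 211.2 mg/kg (≤ 500 mg/kg), the herbicide concentrate falls in Class 6.1.
Total Class 6.1: (two 2.42 kg packs = 4.84 kg) + (three 1.58 kg packs = 4.74 kg) = 9.58 kg.
9.58 kg ≤ 10 kg (express courier limit, Class 6.1) — within limit.
Class 8 quantity: three 3.17 L containers = 9.51 L.
9.51 L is within the express courier limit of 10 L for Class 8.
Every hazard class is within its express courier limit and no segregation rule is violated.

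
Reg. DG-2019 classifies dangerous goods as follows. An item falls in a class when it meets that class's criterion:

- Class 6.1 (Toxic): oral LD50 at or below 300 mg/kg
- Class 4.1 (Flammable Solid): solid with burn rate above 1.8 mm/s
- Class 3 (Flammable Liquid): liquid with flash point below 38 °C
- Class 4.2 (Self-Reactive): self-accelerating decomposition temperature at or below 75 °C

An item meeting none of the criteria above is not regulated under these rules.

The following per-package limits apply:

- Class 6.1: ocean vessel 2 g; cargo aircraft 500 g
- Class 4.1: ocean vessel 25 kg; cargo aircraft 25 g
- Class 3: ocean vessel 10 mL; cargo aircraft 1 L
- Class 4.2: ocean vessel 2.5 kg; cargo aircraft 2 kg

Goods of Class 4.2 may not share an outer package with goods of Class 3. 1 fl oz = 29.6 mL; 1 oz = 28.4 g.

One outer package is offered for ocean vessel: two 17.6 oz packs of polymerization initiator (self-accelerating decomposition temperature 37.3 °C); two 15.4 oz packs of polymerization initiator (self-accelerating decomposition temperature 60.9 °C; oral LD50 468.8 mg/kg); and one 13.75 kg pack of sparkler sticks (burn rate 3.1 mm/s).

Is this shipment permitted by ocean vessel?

Yes

Polymerization initiator: self-accelerating decomposition temperature 37.3 °C ≤ 75 °C → Class 4.2 (Self-Reactive).
The polymerization initiator has self-accelerating decomposition temperature 60.9 °C, which is ≤ 75 °C, so it is Class 4.2 (Self-Reactive).
With burn rate 3.1 mm/s (> 1.8 mm/s), the sparkler sticks fall in Class 4.1.
Class 4.2 net quantity: (two 17.6 oz packs = 999.68 g) + (two 15.4 oz packs = 874.72 g) = 1874.4 g.
1874.4 g is within the ocean vessel limit of 2.5 kg for Class 4.2.
Class 4.1 quantity: 13.75 kg.
13.75 kg ≤ 25 kg (ocean vessel limit, Class 4.1) — within limit.
The segregation rule (Class 4.2 with Class 3) does not apply to Class 4.2 with Class 4.1.
Every hazard class is within its ocean vessel limit and no segregation rule is violated.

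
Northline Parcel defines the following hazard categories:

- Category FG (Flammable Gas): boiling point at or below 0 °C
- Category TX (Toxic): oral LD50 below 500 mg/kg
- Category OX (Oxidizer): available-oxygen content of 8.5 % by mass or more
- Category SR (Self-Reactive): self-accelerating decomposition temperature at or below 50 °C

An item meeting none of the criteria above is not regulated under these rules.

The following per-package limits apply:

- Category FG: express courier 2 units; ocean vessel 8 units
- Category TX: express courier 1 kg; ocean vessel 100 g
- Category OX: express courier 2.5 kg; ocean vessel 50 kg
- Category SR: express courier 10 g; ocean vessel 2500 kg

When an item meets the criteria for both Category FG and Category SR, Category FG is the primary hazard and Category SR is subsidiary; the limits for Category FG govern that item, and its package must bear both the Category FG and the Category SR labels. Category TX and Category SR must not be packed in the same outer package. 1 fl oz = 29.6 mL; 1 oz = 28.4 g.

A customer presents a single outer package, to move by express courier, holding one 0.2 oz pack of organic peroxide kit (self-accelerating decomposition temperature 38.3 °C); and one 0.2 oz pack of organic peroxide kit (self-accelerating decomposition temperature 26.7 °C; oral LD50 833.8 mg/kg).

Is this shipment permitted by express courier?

Self-accelerating decomposition temperature 38.3 °C meets the Category SR criterion (Self-Reactive), so the organic peroxide kit is Category SR.
Self-accelerating decomposition temperature 26.7 °C meets the Category SR criterion (Self-Reactive), so the organic peroxide kit is Category SR.
Category SR net quantity: (one 0.2 oz pack = 5.68 g) + (one 0.2 oz pack = 5.68 g) = 11.36 g.
That exceeds the Category SR express courier limit of 10 g.

No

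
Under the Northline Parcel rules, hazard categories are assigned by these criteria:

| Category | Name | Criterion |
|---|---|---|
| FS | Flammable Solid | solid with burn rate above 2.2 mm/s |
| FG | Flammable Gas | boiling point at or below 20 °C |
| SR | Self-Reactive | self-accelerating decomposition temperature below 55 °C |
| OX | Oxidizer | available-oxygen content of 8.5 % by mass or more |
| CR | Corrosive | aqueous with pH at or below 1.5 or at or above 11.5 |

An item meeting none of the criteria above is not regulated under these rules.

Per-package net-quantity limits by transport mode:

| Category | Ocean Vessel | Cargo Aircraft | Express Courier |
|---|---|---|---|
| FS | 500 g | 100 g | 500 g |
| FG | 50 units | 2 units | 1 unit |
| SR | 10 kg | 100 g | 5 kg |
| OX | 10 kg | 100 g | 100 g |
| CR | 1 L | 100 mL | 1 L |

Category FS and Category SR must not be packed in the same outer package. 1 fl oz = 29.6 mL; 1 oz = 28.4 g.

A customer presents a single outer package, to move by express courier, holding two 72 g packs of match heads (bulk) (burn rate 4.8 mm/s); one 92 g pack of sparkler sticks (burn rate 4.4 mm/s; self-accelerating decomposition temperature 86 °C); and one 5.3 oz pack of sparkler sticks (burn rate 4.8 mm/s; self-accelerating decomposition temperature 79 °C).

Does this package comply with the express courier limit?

Yes

With burn rate 4.8 mm/s (> 2.2 mm/s), the match heads (bulk) fall in Category FS.
Burn rate 4.4 mm/s meets the Category FS criterion (Flammable Solid), so the sparkler sticks are Category FS.
Burn rate 4.8 mm/s meets the Category FS criterion (Flammable Solid), so the sparkler sticks are Category FS.
Total Category FS: (two 72 g packs = 144 g) + 92 g + (one 5.3 oz pack = 150.52 g) = 386.52 g.
386.52 g is within the express courier limit of 500 g for Category FS.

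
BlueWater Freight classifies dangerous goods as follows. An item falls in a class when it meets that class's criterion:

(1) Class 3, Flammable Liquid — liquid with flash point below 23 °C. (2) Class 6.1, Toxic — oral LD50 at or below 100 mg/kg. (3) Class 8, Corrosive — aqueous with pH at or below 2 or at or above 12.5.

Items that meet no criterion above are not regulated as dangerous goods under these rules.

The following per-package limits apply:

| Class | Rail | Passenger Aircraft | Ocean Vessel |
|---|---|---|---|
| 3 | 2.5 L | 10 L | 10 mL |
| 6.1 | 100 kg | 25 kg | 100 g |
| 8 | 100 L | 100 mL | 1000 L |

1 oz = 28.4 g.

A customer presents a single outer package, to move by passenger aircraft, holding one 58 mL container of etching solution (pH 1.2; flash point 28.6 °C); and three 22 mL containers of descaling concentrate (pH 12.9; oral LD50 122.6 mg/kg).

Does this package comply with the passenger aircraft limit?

No

The etching solution has pH 1.2, which is ≤ 2, so it is Class 8 (Corrosive).
With pH 12.9 (≥ 12.5), the descaling concentrate falls in Class 8.
Class 8 net quantity: 58 mL + (three 22 mL containers = 66 mL) = 124 mL.
124 mL exceeds the passenger aircraft limit of 100 mL for Class 8.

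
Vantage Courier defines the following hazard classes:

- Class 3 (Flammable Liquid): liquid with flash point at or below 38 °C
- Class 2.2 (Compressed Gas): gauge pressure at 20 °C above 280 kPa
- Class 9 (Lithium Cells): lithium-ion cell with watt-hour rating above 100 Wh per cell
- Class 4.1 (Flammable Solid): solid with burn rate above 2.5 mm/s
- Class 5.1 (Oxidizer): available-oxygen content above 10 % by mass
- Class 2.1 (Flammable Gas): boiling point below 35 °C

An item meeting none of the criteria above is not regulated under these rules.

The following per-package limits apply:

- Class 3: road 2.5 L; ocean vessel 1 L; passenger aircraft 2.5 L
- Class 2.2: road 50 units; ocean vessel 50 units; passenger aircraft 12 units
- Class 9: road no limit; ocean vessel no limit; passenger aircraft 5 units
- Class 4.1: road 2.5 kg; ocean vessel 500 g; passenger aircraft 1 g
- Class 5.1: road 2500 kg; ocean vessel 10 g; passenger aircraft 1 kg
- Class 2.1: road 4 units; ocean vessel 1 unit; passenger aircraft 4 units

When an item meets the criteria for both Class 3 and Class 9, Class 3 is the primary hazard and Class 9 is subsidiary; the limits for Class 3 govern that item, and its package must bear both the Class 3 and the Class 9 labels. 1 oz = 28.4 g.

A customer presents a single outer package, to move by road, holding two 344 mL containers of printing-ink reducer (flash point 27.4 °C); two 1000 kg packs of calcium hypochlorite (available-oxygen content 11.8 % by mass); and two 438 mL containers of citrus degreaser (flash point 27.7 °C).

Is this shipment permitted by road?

Printing-ink reducer: flash point 27.4 °C ≤ 38 °C → Class 3 (Flammable Liquid).
With available-oxygen content 11.8 % by mass (> 10 % by mass), the calcium hypochlorite falls in Class 5.1.
With flash point 27.7 °C (≤ 38 °C), the citrus degreaser falls in Class 3.
Class 5.1 quantity: two 1000 kg packs = 2000 kg.
2000 kg is within the road limit of 2500 kg for Class 5.1.
Total Class 3: (two 344 mL containers = 688 mL) + (two 438 mL containers = 876 mL) = 1.564 L.
1.564 L ≤ 2.5 L (road limit, Class 3) — within limit.
Every hazard class is within its road limit and no segregation rule is violated.

Yes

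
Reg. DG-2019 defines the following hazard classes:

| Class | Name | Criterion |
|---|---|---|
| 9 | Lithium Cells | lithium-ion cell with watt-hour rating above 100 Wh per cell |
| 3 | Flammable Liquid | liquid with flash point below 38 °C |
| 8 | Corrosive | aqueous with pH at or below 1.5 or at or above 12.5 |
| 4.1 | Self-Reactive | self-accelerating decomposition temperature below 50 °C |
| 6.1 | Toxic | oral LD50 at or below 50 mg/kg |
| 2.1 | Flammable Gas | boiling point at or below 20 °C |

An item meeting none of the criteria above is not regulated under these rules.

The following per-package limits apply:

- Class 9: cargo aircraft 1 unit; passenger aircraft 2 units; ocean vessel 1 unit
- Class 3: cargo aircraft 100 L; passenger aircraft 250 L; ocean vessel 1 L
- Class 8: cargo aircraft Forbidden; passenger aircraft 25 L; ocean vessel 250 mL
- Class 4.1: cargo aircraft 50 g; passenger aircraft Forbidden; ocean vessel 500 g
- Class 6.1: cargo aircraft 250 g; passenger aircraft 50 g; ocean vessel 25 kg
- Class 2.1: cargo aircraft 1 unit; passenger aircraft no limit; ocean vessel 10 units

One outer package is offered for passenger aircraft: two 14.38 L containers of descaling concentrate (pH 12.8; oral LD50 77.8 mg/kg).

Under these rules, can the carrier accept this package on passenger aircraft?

No

With pH 12.8 (≥ 12.5), the descaling concentrate falls in Class 8.
Class 8 quantity: two 14.38 L containers = 28.76 L.
That exceeds the Class 8 passenger aircraft limit of 25 L.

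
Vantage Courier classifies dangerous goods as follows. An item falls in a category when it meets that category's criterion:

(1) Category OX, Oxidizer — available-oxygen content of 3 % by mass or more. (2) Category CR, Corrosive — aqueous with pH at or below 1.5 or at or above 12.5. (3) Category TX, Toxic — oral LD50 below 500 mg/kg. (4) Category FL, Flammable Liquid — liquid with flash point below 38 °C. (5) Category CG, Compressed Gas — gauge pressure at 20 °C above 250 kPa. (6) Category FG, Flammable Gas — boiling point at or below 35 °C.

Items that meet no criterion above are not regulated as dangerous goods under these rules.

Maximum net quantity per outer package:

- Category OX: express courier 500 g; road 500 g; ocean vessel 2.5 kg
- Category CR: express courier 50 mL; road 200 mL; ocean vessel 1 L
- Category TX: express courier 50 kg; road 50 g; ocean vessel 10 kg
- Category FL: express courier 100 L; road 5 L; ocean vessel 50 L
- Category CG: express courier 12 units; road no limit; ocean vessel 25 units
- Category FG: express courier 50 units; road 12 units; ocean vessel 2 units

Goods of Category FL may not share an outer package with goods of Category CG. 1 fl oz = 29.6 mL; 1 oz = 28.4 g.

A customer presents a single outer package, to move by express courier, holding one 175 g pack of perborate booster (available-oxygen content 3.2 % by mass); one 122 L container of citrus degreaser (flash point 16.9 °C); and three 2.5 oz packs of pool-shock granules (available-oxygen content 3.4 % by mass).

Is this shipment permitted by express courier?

Perborate booster: available-oxygen content 3.2 % by mass ≥ 3 % by mass → Category OX (Oxidizer).
Flash point 16.9 °C meets the Category FL criterion (Flammable Liquid), so the citrus degreaser is Category FL.
The pool-shock granules have available-oxygen content 3.4 % by mass, which is ≥ 3 % by mass, so they are Category OX (Oxidizer).
Total Category OX: 175 g + (three 2.5 oz packs = 213 g) = 388 g.
That is within the Category OX express courier limit of 500 g.
Category FL quantity: 122 L.
122 L exceeds the express courier limit of 100 L for Category FL.
The segregation rule (Category FL with Category CG) does not apply to Category OX with Category FL.

No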